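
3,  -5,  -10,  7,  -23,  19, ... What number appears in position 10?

Odd-indexed and even-indexed terms follow separate rules.
Track A: 3, -10, -23. Arithmetic with common difference −13.
Track B: -5, 7, 19. Linear: a_n = -17 + 12·n.
Term 10 comes from track B (its 5th entry): 43.

43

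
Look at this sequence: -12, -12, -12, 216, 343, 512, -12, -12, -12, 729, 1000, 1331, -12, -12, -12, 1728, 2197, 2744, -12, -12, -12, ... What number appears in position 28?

The slot pattern repeats as AAABBB (period 6), so there are 2 interleaved tracks.
Track A: -12, -12, -12, -12, -12, -12, -12, -12, -12, -12, -12, -12 — constant -12.
Track B: 216, 343, 512, 729, 1000, 1331, 1728, 2197, 2744 — consecutive cubes n³ from n = 6.
Position 28 → track B, term 13 = 5832.

5832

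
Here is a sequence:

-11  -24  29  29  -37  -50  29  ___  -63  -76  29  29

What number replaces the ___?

29

Reading positions in blocks of 4 reveals the pattern AABB — 2 tracks woven together.
Track A: -11, -24, -37, -50, -63, -76 — arithmetic with common difference −13.
Track B: 29, 29, 29, ?, 29, 29 — always 29.
The gap is track B's term 4; the rule gives 29.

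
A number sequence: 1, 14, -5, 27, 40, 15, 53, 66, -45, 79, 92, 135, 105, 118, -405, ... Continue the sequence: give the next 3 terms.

131, 144, 1215

Reading positions in blocks of 3 reveals the pattern AAB — 2 tracks woven together.
Track A is 1, 14, 27, 40, 53, 66, 79, 92, 105, 118, which is adding 13 each time.
Track B is -5, 15, -45, 135, -405, which is geometric with ratio -3.
Position 16 → track A, term 11 = 131.
Position 17 → track A, term 12 = 144.
The 18th slot belongs to track B; its 6th term is 1215.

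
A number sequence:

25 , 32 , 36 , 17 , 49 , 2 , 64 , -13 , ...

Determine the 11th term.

Split by position mod 2 into 2 tracks.
Track A: 25, 36, 49, 64. Perfect squares starting at 5².
Track B: 32, 17, 2, -13. Linear: a_n = 47 − 15·n.
Position 11 falls in track A as its term 6, giving 100.

100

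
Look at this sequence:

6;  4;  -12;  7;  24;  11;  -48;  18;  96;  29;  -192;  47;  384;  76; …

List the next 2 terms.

-768, 123

Split by position mod 2 into 2 tracks.
Track A: 6, -12, 24, -48, 96, -192, 384 — geometric with ratio -2.
Track B: 4, 7, 11, 18, 29, 47, 76 — a Fibonacci-like recurrence a_n = a_{n-1} + a_{n-2}.
Position 15 → track A, term 8 = -768.
The 16th slot belongs to track B; its 8th term is 123.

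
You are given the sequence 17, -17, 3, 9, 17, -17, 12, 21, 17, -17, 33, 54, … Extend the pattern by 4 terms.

Positions follow the repeating pattern AABB; grouping by letter gives 2 tracks.
Track A: 17, -17, 17, -17, 17, -17. The oscillation 17·(−1)^(n+1).
Track B: 3, 9, 12, 21, 33, 54. A Fibonacci-like recurrence a_n = a_{n-1} + a_{n-2}.
The 13th slot belongs to track A; its 7th term is 17.
The 14th slot belongs to track A; its 8th term is -17.
Term 15 comes from track B (its 7th entry): 87.
The 16th slot belongs to track B; its 8th term is 141.

17, -17, 87, 141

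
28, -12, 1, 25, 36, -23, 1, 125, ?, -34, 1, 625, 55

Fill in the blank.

The terms cycle through 4 interleaved subsequences.
Stream A: 28, 36, ?, 55 (triangular numbers starting at T_7).
Stream B: -12, -23, -34 (subtracting 11 each time).
Stream C: 1, 1, 1 (constant 1).
Stream D: 25, 125, 625 (powers 5^2, 5^3, 5^4, …).
Filling stream A at index 3 by its rule yields 45.

45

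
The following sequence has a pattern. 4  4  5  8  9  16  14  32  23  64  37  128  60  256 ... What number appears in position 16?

Split by position mod 2 into 2 tracks.
Track A: 4, 5, 9, 14, 23, 37, 60. Fibonacci-style (each term is the sum of the two before it).
Track B: 4, 8, 16, 32, 64, 128, 256. Powers of 2.
Position 16 → track B, term 8 = 512.

512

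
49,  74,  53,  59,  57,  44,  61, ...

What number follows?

Odd-indexed and even-indexed terms follow separate rules.
Stream A = 49, 53, 57, 61: arithmetic with common difference +4.
Stream B = 74, 59, 44: arithmetic with common difference −15.
Position 8 falls in stream B as its term 4, giving 29.

29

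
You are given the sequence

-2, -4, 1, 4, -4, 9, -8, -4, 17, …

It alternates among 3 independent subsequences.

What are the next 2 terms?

16, -4

Split by position mod 3 into 3 tracks.
Track A is -2, 4, -8, which is geometric with ratio -2.
Track B is -4, -4, -4, which is constant -4.
Track C is 1, 9, 17, which is arithmetic, step +8.
Position 10 → track A, term 4 = 16.
The 11th slot belongs to track B; its 4th term is -4.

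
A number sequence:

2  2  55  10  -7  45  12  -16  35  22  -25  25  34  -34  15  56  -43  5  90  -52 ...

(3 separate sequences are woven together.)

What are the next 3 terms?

Read the sequence 3 terms at a time; column i is its own pattern.
Track A: 2, 10, 12, 22, 34, 56, 90. Fibonacci-style (each term is the sum of the two before it).
Track B: 2, -7, -16, -25, -34, -43, -52. Subtracting 9 each time.
Track C: 55, 45, 35, 25, 15, 5. Subtracting 10 each time.
The 21st slot belongs to track C; its 7th term is -5.
Position 22 → track A, term 8 = 146.
Position 23 falls in track B as its term 8, giving -61.

-5, 146, -61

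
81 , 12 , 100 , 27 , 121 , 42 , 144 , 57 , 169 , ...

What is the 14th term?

Split by position mod 2 into 2 tracks.
Track A is 81, 100, 121, 144, 169, which is the squares 9², 10², 11², ….
Track B is 12, 27, 42, 57, which is arithmetic with common difference +15.
Position 14 falls in track B as its term 7, giving 102.

102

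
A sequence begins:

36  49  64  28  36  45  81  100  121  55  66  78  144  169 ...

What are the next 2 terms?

The slot pattern repeats as AAABBB (period 6), so there are 2 interleaved tracks.
Track A: 36, 49, 64, 81, 100, 121, 144, 169 — consecutive squares n² from n = 6.
Track B: 28, 36, 45, 55, 66, 78 — triangular numbers starting at T_7.
Position 15 falls in track A as its term 9, giving 196.
Position 16 → track B, term 7 = 91.

196, 91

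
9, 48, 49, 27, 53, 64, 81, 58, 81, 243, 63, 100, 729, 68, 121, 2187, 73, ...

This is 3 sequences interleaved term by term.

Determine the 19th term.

6561

Split by position mod 3 into 3 tracks.
Stream A: 9, 27, 81, 243, 729, 2187. Geometric, ×3 each step.
Stream B: 48, 53, 58, 63, 68, 73. Adding 5 each time.
Stream C: 49, 64, 81, 100, 121. Perfect squares starting at 7².
The 19th slot belongs to stream A; its 7th term is 6561.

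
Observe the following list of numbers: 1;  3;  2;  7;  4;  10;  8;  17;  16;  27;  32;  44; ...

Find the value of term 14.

71

The terms cycle through 2 interleaved subsequences.
Track A = 1, 2, 4, 8, 16, 32: powers of 2.
Track B = 3, 7, 10, 17, 27, 44: a Fibonacci-like recurrence a_n = a_{n-1} + a_{n-2}.
Position 14 falls in track B as its term 7, giving 71.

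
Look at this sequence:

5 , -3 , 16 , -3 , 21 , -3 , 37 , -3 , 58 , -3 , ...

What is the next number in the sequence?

95

The terms cycle through 2 interleaved subsequences.
Track A: 5, 16, 21, 37, 58. A Fibonacci-like recurrence a_n = a_{n-1} + a_{n-2}.
Track B: -3, -3, -3, -3, -3. The constant sequence -3.
Term 11 comes from track A (its 6th entry): 95.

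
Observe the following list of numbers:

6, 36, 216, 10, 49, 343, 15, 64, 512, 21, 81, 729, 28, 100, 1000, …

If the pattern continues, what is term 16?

36

Split by position mod 3: positions 1, 4, 7, … form one track, and each other residue class forms its own.
Stream A is 6, 10, 15, 21, 28, which is triangular numbers starting at T_3.
Stream B is 36, 49, 64, 81, 100, which is the squares 6², 7², 8², ….
Stream C is 216, 343, 512, 729, 1000, which is the cubes 6³, 7³, 8³, ….
Term 16 comes from stream A (its 6th entry): 36.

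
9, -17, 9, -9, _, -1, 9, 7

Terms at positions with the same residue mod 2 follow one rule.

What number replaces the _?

9

Split by position mod 2 into 2 tracks.
Subsequence A: 9, 9, ?, 9. The constant sequence 9.
Subsequence B: -17, -9, -1, 7. Adding 8 each time.
Subsequence A's pattern makes the blank 9.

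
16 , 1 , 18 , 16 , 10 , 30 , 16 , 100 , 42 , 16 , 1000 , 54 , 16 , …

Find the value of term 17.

Taking every 3rd term gives 3 separate tracks.
Track A: 16, 16, 16, 16, 16 (constant 16).
Track B: 1, 10, 100, 1000 (geometric with ratio 10).
Track C: 18, 30, 42, 54 (adding 12 each time).
Position 17 falls in track B as its term 6, giving 100000.

100000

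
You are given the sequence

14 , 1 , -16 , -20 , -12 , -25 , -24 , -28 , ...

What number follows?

The slot pattern repeats as AABB (period 4), so there are 2 interleaved tracks.
Track A: 14, 1, -12, -25 (linear: a_n = 27 − 13·n).
Track B: -16, -20, -24, -28 (subtracting 4 each time).
Position 9 → track A, term 5 = -38.

-38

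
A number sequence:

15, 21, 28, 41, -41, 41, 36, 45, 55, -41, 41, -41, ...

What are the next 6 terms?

Positions follow the repeating pattern AAABBB; grouping by letter gives 2 tracks.
Track A is 15, 21, 28, 36, 45, 55, which is triangular numbers starting at T_5.
Track B is 41, -41, 41, -41, 41, -41, which is the oscillation 41·(−1)^(n+1).
Term 13 comes from track A (its 7th entry): 66.
Position 14 → track A, term 8 = 78.
Position 15 falls in track A as its term 9, giving 91.
Term 16 comes from track B (its 7th entry): 41.
Position 17 → track B, term 8 = -41.
The 18th slot belongs to track B; its 9th term is 41.

66, 78, 91, 41, -41, 41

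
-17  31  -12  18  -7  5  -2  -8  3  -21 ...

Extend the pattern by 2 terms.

8, -34

Split by position mod 2 into 2 tracks.
Stream A: -17, -12, -7, -2, 3 — linear: a_n = -22 + 5·n.
Stream B: 31, 18, 5, -8, -21 — arithmetic with common difference −13.
The 11th slot belongs to stream A; its 6th term is 8.
Position 12 falls in stream B as its term 6, giving -34.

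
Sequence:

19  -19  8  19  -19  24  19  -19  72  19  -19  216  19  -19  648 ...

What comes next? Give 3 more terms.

Positions follow the repeating pattern AAB; grouping by letter gives 2 tracks.
Subsequence A: 19, -19, 19, -19, 19, -19, 19, -19, 19, -19 (oscillating between 19 and -19).
Subsequence B: 8, 24, 72, 216, 648 (multiplying by 3 each time).
Term 16 comes from subsequence A (its 11th entry): 19.
Term 17 comes from subsequence A (its 12th entry): -19.
Position 18 falls in subsequence B as its term 6, giving 1944.

19, -19, 1944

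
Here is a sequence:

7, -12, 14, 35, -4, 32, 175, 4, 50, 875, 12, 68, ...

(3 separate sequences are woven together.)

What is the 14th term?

20

Taking every 3rd term gives 3 separate tracks.
Track A is 7, 35, 175, 875, which is geometric with ratio 5.
Track B is -12, -4, 4, 12, which is linear: a_n = -20 + 8·n.
Track C is 14, 32, 50, 68, which is linear: a_n = -4 + 18·n.
Term 14 comes from track B (its 5th entry): 20.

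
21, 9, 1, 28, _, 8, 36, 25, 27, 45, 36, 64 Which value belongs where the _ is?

16

Taking every 3rd term gives 3 separate tracks.
Stream A is 21, 28, 36, 45, which is the triangular numbers T_6, T_7, ….
Stream B is 9, ?, 25, 36, which is perfect squares starting at 3².
Stream C is 1, 8, 27, 64, which is perfect cubes starting at 1³.
So the missing entry in stream B is 16.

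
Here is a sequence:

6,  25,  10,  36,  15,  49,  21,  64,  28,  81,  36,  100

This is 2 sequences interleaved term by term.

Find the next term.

45

Split by position mod 2 into 2 tracks.
Track A: 6, 10, 15, 21, 28, 36. Triangular numbers starting at T_3.
Track B: 25, 36, 49, 64, 81, 100. Perfect squares starting at 5².
Position 13 → track A, term 7 = 45.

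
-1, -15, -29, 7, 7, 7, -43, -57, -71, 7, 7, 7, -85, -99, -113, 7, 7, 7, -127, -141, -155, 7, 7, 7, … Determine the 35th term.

Positions follow the repeating pattern AAABBB; grouping by letter gives 2 tracks.
Stream A: -1, -15, -29, -43, -57, -71, -85, -99, -113, -127, -141, -155 (arithmetic, step −14).
Stream B: 7, 7, 7, 7, 7, 7, 7, 7, 7, 7, 7, 7 (always 7).
Term 35 comes from stream B (its 17th entry): 7.

7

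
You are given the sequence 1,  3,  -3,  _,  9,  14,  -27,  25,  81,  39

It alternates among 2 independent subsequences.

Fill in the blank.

The terms cycle through 2 interleaved subsequences.
Track A = 1, -3, 9, -27, 81: geometric with ratio -3.
Track B = 3, ?, 14, 25, 39: each term equals the sum of the previous two.
So the missing entry in track B is 11.

11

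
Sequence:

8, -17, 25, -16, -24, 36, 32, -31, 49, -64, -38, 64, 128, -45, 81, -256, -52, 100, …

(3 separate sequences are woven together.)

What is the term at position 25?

Read the sequence 3 terms at a time; column i is its own pattern.
Track A: 8, -16, 32, -64, 128, -256 (a geometric progression (common ratio -2)).
Track B: -17, -24, -31, -38, -45, -52 (linear: a_n = -10 − 7·n).
Track C: 25, 36, 49, 64, 81, 100 (the squares 5², 6², 7², …).
Position 25 falls in track A as its term 9, giving 2048.

2048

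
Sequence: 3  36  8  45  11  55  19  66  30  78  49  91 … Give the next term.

The terms cycle through 2 interleaved subsequences.
Subsequence A: 3, 8, 11, 19, 30, 49 (each term equals the sum of the previous two).
Subsequence B: 36, 45, 55, 66, 78, 91 (triangular numbers n(n+1)/2 for n = 8, 9, …).
Position 13 falls in subsequence A as its term 7, giving 79.

79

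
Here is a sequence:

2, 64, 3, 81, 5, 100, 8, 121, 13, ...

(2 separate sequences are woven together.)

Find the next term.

144

The terms cycle through 2 interleaved subsequences.
Stream A: 2, 3, 5, 8, 13 — Fibonacci-style (each term is the sum of the two before it).
Stream B: 64, 81, 100, 121 — consecutive squares n² from n = 8.
Position 10 → stream B, term 5 = 144.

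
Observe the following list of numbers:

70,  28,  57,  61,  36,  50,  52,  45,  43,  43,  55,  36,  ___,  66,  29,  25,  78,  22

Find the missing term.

34

Read the sequence 3 terms at a time; column i is its own pattern.
Track A: 70, 61, 52, 43, ?, 25 — arithmetic with common difference −9.
Track B: 28, 36, 45, 55, 66, 78 — triangular numbers n(n+1)/2 for n = 7, 8, ….
Track C: 57, 50, 43, 36, 29, 22 — subtracting 7 each time.
Track A's pattern makes the blank 34.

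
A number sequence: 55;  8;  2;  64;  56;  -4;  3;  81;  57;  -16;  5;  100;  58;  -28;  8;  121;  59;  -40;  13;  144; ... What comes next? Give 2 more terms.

The terms cycle through 4 interleaved subsequences.
Track A: 55, 56, 57, 58, 59. Adding 1 each time.
Track B: 8, -4, -16, -28, -40. Arithmetic with common difference −12.
Track C: 2, 3, 5, 8, 13. A Fibonacci-like recurrence a_n = a_{n-1} + a_{n-2}.
Track D: 64, 81, 100, 121, 144. The squares 8², 9², 10², ….
Position 21 → track A, term 6 = 60.
Term 22 comes from track B (its 6th entry): -52.

60, -52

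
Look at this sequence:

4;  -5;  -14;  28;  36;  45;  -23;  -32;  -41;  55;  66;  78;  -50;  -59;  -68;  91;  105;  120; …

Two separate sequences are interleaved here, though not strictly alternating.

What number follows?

Reading positions in blocks of 6 reveals the pattern AAABBB — 2 tracks woven together.
Track A: 4, -5, -14, -23, -32, -41, -50, -59, -68. Arithmetic with common difference −9.
Track B: 28, 36, 45, 55, 66, 78, 91, 105, 120. The triangular numbers T_7, T_8, ….
The 19th slot belongs to track A; its 10th term is -77.

-77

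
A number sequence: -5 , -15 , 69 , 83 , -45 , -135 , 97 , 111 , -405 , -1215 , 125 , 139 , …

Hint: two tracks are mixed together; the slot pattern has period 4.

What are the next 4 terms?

Reading positions in blocks of 4 reveals the pattern AABB — 2 tracks woven together.
Stream A: -5, -15, -45, -135, -405, -1215 — geometric with ratio 3.
Stream B: 69, 83, 97, 111, 125, 139 — adding 14 each time.
Position 13 → stream A, term 7 = -3645.
Position 14 falls in stream A as its term 8, giving -10935.
Term 15 comes from stream B (its 7th entry): 153.
Position 16 falls in stream B as its term 8, giving 167.

-3645, -10935, 153, 167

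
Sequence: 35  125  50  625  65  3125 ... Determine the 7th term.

The terms cycle through 2 interleaved subsequences.
Track A: 35, 50, 65 (arithmetic with common difference +15).
Track B: 125, 625, 3125 (successive powers of 5).
The 7th slot belongs to track A; its 4th term is 80.

80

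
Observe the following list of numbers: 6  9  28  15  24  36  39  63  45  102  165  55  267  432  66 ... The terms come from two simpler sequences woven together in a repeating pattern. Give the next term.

699

Positions follow the repeating pattern AAB; grouping by letter gives 2 tracks.
Subsequence A: 6, 9, 15, 24, 39, 63, 102, 165, 267, 432. Each term equals the sum of the previous two.
Subsequence B: 28, 36, 45, 55, 66. Triangular numbers n(n+1)/2 for n = 7, 8, ….
Position 16 → subsequence A, term 11 = 699.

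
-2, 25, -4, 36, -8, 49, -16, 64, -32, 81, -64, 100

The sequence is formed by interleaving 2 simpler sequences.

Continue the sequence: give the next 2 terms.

Split by position mod 2 into 2 tracks.
Subsequence A: -2, -4, -8, -16, -32, -64 (multiplying by 2 each time).
Subsequence B: 25, 36, 49, 64, 81, 100 (the squares 5², 6², 7², …).
The 13th slot belongs to subsequence A; its 7th term is -128.
The 14th slot belongs to subsequence B; its 7th term is 121.

-128, 121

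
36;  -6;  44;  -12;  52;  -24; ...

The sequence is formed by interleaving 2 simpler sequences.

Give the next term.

60

Odd-indexed and even-indexed terms follow separate rules.
Subsequence A: 36, 44, 52 (arithmetic with common difference +8).
Subsequence B: -6, -12, -24 (geometric, ×2 each step).
Position 7 → subsequence A, term 4 = 60.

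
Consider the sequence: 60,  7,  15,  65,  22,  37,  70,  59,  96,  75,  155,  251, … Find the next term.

Positions follow the repeating pattern ABB; grouping by letter gives 2 tracks.
Track A is 60, 65, 70, 75, which is arithmetic with common difference +5.
Track B is 7, 15, 22, 37, 59, 96, 155, 251, which is Fibonacci-style (each term is the sum of the two before it).
Position 13 falls in track A as its term 5, giving 80.

80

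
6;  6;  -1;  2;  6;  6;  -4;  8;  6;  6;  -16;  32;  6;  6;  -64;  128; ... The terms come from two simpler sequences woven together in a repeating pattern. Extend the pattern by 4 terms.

6, 6, -256, 512

The slot pattern repeats as AABB (period 4), so there are 2 interleaved tracks.
Track A is 6, 6, 6, 6, 6, 6, 6, 6, which is always 6.
Track B is -1, 2, -4, 8, -16, 32, -64, 128, which is geometric with ratio -2.
Position 17 → track A, term 9 = 6.
Position 18 → track A, term 10 = 6.
Position 19 falls in track B as its term 9, giving -256.
Position 20 → track B, term 10 = 512.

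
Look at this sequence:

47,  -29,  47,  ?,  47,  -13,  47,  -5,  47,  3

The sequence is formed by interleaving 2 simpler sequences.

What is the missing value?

Taking every 2nd term gives 2 separate tracks.
Track A is 47, 47, 47, 47, 47, which is always 47.
Track B is -29, ?, -13, -5, 3, which is adding 8 each time.
Filling track B at index 2 by its rule yields -21.

-21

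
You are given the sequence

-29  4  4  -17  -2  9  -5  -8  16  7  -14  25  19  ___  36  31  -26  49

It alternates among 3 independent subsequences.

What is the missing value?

-20

Read the sequence 3 terms at a time; column i is its own pattern.
Subsequence A is -29, -17, -5, 7, 19, 31, which is arithmetic with common difference +12.
Subsequence B is 4, -2, -8, -14, ?, -26, which is arithmetic, step −6.
Subsequence C is 4, 9, 16, 25, 36, 49, which is consecutive squares n² from n = 2.
So the missing entry in subsequence B is -20.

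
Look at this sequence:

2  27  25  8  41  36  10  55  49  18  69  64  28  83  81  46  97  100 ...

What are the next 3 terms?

74, 111, 121

Taking every 3rd term gives 3 separate tracks.
Subsequence A: 2, 8, 10, 18, 28, 46 (a Fibonacci-like recurrence a_n = a_{n-1} + a_{n-2}).
Subsequence B: 27, 41, 55, 69, 83, 97 (arithmetic with common difference +14).
Subsequence C: 25, 36, 49, 64, 81, 100 (the squares 5², 6², 7², …).
The 19th slot belongs to subsequence A; its 7th term is 74.
The 20th slot belongs to subsequence B; its 7th term is 111.
Term 21 comes from subsequence C (its 7th entry): 121.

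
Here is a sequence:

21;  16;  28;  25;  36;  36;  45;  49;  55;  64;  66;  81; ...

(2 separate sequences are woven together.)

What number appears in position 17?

Odd-indexed and even-indexed terms follow separate rules.
Track A is 21, 28, 36, 45, 55, 66, which is triangular numbers starting at T_6.
Track B is 16, 25, 36, 49, 64, 81, which is the squares 4², 5², 6², ….
Position 17 → track A, term 9 = 105.

105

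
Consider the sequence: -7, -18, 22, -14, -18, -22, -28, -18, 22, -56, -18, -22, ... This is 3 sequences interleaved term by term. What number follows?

Read the sequence 3 terms at a time; column i is its own pattern.
Track A: -7, -14, -28, -56 — geometric, ×2 each step.
Track B: -18, -18, -18, -18 — the constant sequence -18.
Track C: 22, -22, 22, -22 — alternating ±22.
Term 13 comes from track A (its 5th entry): -112.

-112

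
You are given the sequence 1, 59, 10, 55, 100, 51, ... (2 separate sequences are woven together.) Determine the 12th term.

39

Split by position mod 2 into 2 tracks.
Track A is 1, 10, 100, which is powers of 10.
Track B is 59, 55, 51, which is arithmetic with common difference −4.
The 12th slot belongs to track B; its 6th term is 39.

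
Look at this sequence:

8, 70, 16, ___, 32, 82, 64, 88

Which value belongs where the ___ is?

76

Taking every 2nd term gives 2 separate tracks.
Stream A is 8, 16, 32, 64, which is successive powers of 2.
Stream B is 70, ?, 82, 88, which is linear: a_n = 64 + 6·n.
Filling stream B at index 2 by its rule yields 76.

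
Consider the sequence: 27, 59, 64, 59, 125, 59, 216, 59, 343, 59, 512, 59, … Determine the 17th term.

1331

Split by position mod 2 into 2 tracks.
Stream A is 27, 64, 125, 216, 343, 512, which is perfect cubes starting at 3³.
Stream B is 59, 59, 59, 59, 59, 59, which is the constant sequence 59.
Position 17 → stream A, term 9 = 1331.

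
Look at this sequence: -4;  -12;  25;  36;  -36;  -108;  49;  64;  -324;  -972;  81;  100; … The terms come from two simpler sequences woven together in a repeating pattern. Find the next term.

Positions follow the repeating pattern AABB; grouping by letter gives 2 tracks.
Stream A is -4, -12, -36, -108, -324, -972, which is multiplying by 3 each time.
Stream B is 25, 36, 49, 64, 81, 100, which is perfect squares starting at 5².
Term 13 comes from stream A (its 7th entry): -2916.

-2916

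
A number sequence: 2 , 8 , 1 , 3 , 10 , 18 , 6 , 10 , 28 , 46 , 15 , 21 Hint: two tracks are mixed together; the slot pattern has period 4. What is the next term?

74

The slot pattern repeats as AABB (period 4), so there are 2 interleaved tracks.
Subsequence A: 2, 8, 10, 18, 28, 46 — each term equals the sum of the previous two.
Subsequence B: 1, 3, 6, 10, 15, 21 — triangular numbers starting at T_1.
Position 13 → subsequence A, term 7 = 74.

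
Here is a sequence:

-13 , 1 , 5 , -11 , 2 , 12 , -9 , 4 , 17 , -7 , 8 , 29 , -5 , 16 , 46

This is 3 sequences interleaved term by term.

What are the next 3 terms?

-3, 32, 75

The terms cycle through 3 interleaved subsequences.
Subsequence A: -13, -11, -9, -7, -5 (arithmetic with common difference +2).
Subsequence B: 1, 2, 4, 8, 16 (powers of 2).
Subsequence C: 5, 12, 17, 29, 46 (Fibonacci-style (each term is the sum of the two before it)).
Position 16 → subsequence A, term 6 = -3.
Position 17 falls in subsequence B as its term 6, giving 32.
The 18th slot belongs to subsequence C; its 6th term is 75.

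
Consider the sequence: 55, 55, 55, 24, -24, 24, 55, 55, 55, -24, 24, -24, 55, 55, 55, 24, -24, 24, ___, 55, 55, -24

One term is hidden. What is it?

55

The slot pattern repeats as AAABBB (period 6), so there are 2 interleaved tracks.
Track A: 55, 55, 55, 55, 55, 55, 55, 55, 55, ?, 55, 55 — always 55.
Track B: 24, -24, 24, -24, 24, -24, 24, -24, 24, -24 — oscillating between 24 and -24.
Filling track A at index 10 by its rule yields 55.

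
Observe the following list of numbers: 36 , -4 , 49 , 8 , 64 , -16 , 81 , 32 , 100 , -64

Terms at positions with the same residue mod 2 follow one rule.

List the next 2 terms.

Taking every 2nd term gives 2 separate tracks.
Track A is 36, 49, 64, 81, 100, which is consecutive squares n² from n = 6.
Track B is -4, 8, -16, 32, -64, which is geometric with ratio -2.
Position 11 falls in track A as its term 6, giving 121.
Position 12 → track B, term 6 = 128.

121, 128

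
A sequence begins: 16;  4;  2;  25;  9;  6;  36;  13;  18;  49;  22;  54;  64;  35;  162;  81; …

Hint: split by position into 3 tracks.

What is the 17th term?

Read the sequence 3 terms at a time; column i is its own pattern.
Track A: 16, 25, 36, 49, 64, 81 (consecutive squares n² from n = 4).
Track B: 4, 9, 13, 22, 35 (a Fibonacci-like recurrence a_n = a_{n-1} + a_{n-2}).
Track C: 2, 6, 18, 54, 162 (a geometric progression (common ratio 3)).
Term 17 comes from track B (its 6th entry): 57.

57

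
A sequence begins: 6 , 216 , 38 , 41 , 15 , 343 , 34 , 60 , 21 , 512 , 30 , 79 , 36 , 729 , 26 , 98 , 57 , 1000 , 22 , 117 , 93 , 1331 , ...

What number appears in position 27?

Split by position mod 4: positions 1, 5, 9, … form one track, and each other residue class forms its own.
Track A is 6, 15, 21, 36, 57, 93, which is each term equals the sum of the previous two.
Track B is 216, 343, 512, 729, 1000, 1331, which is perfect cubes starting at 6³.
Track C is 38, 34, 30, 26, 22, which is linear: a_n = 42 − 4·n.
Track D is 41, 60, 79, 98, 117, which is arithmetic with common difference +19.
The 27th slot belongs to track C; its 7th term is 14.

14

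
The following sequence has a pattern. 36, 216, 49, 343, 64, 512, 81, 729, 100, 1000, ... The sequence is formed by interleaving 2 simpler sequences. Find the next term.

Taking every 2nd term gives 2 separate tracks.
Track A: 36, 49, 64, 81, 100. The squares 6², 7², 8², ….
Track B: 216, 343, 512, 729, 1000. Perfect cubes starting at 6³.
Position 11 → track A, term 6 = 121.

121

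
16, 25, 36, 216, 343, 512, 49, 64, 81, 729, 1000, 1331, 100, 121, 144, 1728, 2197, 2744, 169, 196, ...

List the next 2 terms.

Reading positions in blocks of 6 reveals the pattern AAABBB — 2 tracks woven together.
Track A: 16, 25, 36, 49, 64, 81, 100, 121, 144, 169, 196 (consecutive squares n² from n = 4).
Track B: 216, 343, 512, 729, 1000, 1331, 1728, 2197, 2744 (consecutive cubes n³ from n = 6).
Term 21 comes from track A (its 12th entry): 225.
The 22nd slot belongs to track B; its 10th term is 3375.

225, 3375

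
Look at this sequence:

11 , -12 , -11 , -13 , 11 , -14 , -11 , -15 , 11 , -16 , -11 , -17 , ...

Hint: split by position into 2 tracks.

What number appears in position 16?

-19

Odd-indexed and even-indexed terms follow separate rules.
Stream A is 11, -11, 11, -11, 11, -11, which is oscillating between 11 and -11.
Stream B is -12, -13, -14, -15, -16, -17, which is arithmetic, step −1.
The 16th slot belongs to stream B; its 8th term is -19.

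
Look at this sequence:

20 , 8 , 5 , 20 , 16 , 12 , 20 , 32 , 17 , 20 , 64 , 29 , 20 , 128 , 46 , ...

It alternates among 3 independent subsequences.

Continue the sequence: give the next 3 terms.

Split by position mod 3 into 3 tracks.
Track A: 20, 20, 20, 20, 20. Constant 20.
Track B: 8, 16, 32, 64, 128. Powers 2^3, 2^4, 2^5, ….
Track C: 5, 12, 17, 29, 46. Each term equals the sum of the previous two.
The 16th slot belongs to track A; its 6th term is 20.
Term 17 comes from track B (its 6th entry): 256.
The 18th slot belongs to track C; its 6th term is 75.

20, 256, 75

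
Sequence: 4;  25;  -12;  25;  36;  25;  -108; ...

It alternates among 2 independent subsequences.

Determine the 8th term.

Taking every 2nd term gives 2 separate tracks.
Subsequence A: 4, -12, 36, -108 (multiplying by -3 each time).
Subsequence B: 25, 25, 25 (constant 25).
The 8th slot belongs to subsequence B; its 4th term is 25.

25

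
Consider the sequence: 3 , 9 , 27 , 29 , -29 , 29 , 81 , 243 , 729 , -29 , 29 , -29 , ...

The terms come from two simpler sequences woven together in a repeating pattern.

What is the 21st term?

531441

Positions follow the repeating pattern AAABBB; grouping by letter gives 2 tracks.
Subsequence A = 3, 9, 27, 81, 243, 729: successive powers of 3.
Subsequence B = 29, -29, 29, -29, 29, -29: oscillating between 29 and -29.
Position 21 → subsequence A, term 12 = 531441.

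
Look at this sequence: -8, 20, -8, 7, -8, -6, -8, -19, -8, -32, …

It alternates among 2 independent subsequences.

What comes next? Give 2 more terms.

-8, -45

Taking every 2nd term gives 2 separate tracks.
Stream A = -8, -8, -8, -8, -8: the constant sequence -8.
Stream B = 20, 7, -6, -19, -32: arithmetic with common difference −13.
Position 11 falls in stream A as its term 6, giving -8.
Position 12 falls in stream B as its term 6, giving -45.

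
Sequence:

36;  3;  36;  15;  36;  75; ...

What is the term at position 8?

Split by position mod 2 into 2 tracks.
Stream A: 36, 36, 36 (constant 36).
Stream B: 3, 15, 75 (geometric with ratio 5).
The 8th slot belongs to stream B; its 4th term is 375.

375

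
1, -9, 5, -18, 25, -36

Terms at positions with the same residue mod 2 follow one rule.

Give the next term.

Odd-indexed and even-indexed terms follow separate rules.
Subsequence A is 1, 5, 25, which is powers 5^0, 5^1, 5^2, ….
Subsequence B is -9, -18, -36, which is multiplying by 2 each time.
Position 7 falls in subsequence A as its term 4, giving 125.

125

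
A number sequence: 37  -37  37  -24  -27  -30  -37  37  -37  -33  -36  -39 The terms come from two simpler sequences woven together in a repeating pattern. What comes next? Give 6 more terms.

37, -37, 37, -42, -45, -48

Reading positions in blocks of 6 reveals the pattern AAABBB — 2 tracks woven together.
Track A: 37, -37, 37, -37, 37, -37 — the oscillation 37·(−1)^(n+1).
Track B: -24, -27, -30, -33, -36, -39 — subtracting 3 each time.
Position 13 → track A, term 7 = 37.
Position 14 falls in track A as its term 8, giving -37.
Position 15 falls in track A as its term 9, giving 37.
Position 16 → track B, term 7 = -42.
Position 17 → track B, term 8 = -45.
Term 18 comes from track B (its 9th entry): -48.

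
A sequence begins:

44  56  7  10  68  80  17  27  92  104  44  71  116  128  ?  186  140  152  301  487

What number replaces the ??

115

The slot pattern repeats as AABB (period 4), so there are 2 interleaved tracks.
Stream A is 44, 56, 68, 80, 92, 104, 116, 128, 140, 152, which is linear: a_n = 32 + 12·n.
Stream B is 7, 10, 17, 27, 44, 71, ?, 186, 301, 487, which is a Fibonacci-like recurrence a_n = a_{n-1} + a_{n-2}.
Stream B's pattern makes the blank 115.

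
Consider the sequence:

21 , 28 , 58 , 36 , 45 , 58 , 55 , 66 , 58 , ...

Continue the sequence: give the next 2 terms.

Positions follow the repeating pattern AAB; grouping by letter gives 2 tracks.
Track A = 21, 28, 36, 45, 55, 66: the triangular numbers T_6, T_7, ….
Track B = 58, 58, 58: always 58.
Position 10 → track A, term 7 = 78.
Term 11 comes from track A (its 8th entry): 91.

78, 91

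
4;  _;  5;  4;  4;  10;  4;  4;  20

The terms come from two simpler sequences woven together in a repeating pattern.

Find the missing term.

The slot pattern repeats as AAB (period 3), so there are 2 interleaved tracks.
Subsequence A: 4, ?, 4, 4, 4, 4. Constant 4.
Subsequence B: 5, 10, 20. Multiplying by 2 each time.
So the missing entry in subsequence A is 4.

4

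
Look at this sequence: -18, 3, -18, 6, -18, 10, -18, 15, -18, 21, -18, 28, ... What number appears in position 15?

-18

Taking every 2nd term gives 2 separate tracks.
Stream A is -18, -18, -18, -18, -18, -18, which is the constant sequence -18.
Stream B is 3, 6, 10, 15, 21, 28, which is triangular numbers starting at T_2.
The 15th slot belongs to stream A; its 8th term is -18.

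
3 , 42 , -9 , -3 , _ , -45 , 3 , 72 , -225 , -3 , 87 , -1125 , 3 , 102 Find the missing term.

57

Split by position mod 3: positions 1, 4, 7, … form one track, and each other residue class forms its own.
Track A: 3, -3, 3, -3, 3 (oscillating between 3 and -3).
Track B: 42, ?, 72, 87, 102 (linear: a_n = 27 + 15·n).
Track C: -9, -45, -225, -1125 (geometric, ×5 each step).
So the missing entry in track B is 57.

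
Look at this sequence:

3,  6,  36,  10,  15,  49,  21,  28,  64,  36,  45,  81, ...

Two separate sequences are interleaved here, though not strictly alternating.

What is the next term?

The slot pattern repeats as AAB (period 3), so there are 2 interleaved tracks.
Subsequence A = 3, 6, 10, 15, 21, 28, 36, 45: triangular numbers n(n+1)/2 for n = 2, 3, ….
Subsequence B = 36, 49, 64, 81: perfect squares starting at 6².
Position 13 falls in subsequence A as its term 9, giving 55.

55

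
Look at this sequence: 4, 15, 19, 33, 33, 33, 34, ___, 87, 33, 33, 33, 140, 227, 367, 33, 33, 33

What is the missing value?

Reading positions in blocks of 6 reveals the pattern AAABBB — 2 tracks woven together.
Stream A = 4, 15, 19, 34, ?, 87, 140, 227, 367: each term equals the sum of the previous two.
Stream B = 33, 33, 33, 33, 33, 33, 33, 33, 33: always 33.
The gap is stream A's term 5; the rule gives 53.

53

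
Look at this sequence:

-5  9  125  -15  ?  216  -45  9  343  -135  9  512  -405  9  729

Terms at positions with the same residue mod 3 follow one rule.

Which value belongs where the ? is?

Split by position mod 3 into 3 tracks.
Track A = -5, -15, -45, -135, -405: geometric, ×3 each step.
Track B = 9, ?, 9, 9, 9: always 9.
Track C = 125, 216, 343, 512, 729: consecutive cubes n³ from n = 5.
Filling track B at index 2 by its rule yields 9.

9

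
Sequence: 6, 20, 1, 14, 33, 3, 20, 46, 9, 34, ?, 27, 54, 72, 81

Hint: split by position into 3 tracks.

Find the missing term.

Split by position mod 3: positions 1, 4, 7, … form one track, and each other residue class forms its own.
Track A is 6, 14, 20, 34, 54, which is each term equals the sum of the previous two.
Track B is 20, 33, 46, ?, 72, which is adding 13 each time.
Track C is 1, 3, 9, 27, 81, which is successive powers of 3.
So the missing entry in track B is 59.

59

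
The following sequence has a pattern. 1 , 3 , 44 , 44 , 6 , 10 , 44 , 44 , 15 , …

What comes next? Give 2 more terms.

Positions follow the repeating pattern AABB; grouping by letter gives 2 tracks.
Track A: 1, 3, 6, 10, 15. Triangular numbers starting at T_1.
Track B: 44, 44, 44, 44. Always 44.
The 10th slot belongs to track A; its 6th term is 21.
Term 11 comes from track B (its 5th entry): 44.

21, 44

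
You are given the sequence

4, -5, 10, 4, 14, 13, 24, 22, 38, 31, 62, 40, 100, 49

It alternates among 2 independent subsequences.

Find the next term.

Taking every 2nd term gives 2 separate tracks.
Track A = 4, 10, 14, 24, 38, 62, 100: a Fibonacci-like recurrence a_n = a_{n-1} + a_{n-2}.
Track B = -5, 4, 13, 22, 31, 40, 49: linear: a_n = -14 + 9·n.
The 15th slot belongs to track A; its 8th term is 162.

162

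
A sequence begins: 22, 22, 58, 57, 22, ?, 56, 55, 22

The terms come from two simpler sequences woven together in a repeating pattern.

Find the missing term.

Reading positions in blocks of 4 reveals the pattern AABB — 2 tracks woven together.
Subsequence A is 22, 22, 22, ?, 22, which is constant 22.
Subsequence B is 58, 57, 56, 55, which is arithmetic with common difference −1.
Filling subsequence A at index 4 by its rule yields 22.

22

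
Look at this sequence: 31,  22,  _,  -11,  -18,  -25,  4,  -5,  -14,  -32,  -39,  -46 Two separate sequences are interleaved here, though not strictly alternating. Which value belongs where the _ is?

Reading positions in blocks of 6 reveals the pattern AAABBB — 2 tracks woven together.
Track A is 31, 22, ?, 4, -5, -14, which is arithmetic with common difference −9.
Track B is -11, -18, -25, -32, -39, -46, which is arithmetic, step −7.
So the missing entry in track A is 13.

13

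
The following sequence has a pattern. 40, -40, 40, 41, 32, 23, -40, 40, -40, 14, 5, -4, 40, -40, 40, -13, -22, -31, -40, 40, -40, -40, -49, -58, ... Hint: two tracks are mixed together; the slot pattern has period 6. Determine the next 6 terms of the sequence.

Reading positions in blocks of 6 reveals the pattern AAABBB — 2 tracks woven together.
Stream A: 40, -40, 40, -40, 40, -40, 40, -40, 40, -40, 40, -40. Alternating ±40.
Stream B: 41, 32, 23, 14, 5, -4, -13, -22, -31, -40, -49, -58. Linear: a_n = 50 − 9·n.
The 25th slot belongs to stream A; its 13th term is 40.
The 26th slot belongs to stream A; its 14th term is -40.
Term 27 comes from stream A (its 15th entry): 40.
Position 28 falls in stream B as its term 13, giving -67.
The 29th slot belongs to stream B; its 14th term is -76.
The 30th slot belongs to stream B; its 15th term is -85.

40, -40, 40, -67, -76, -85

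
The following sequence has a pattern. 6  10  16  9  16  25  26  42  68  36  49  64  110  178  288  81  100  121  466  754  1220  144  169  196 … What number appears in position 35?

The slot pattern repeats as AAABBB (period 6), so there are 2 interleaved tracks.
Track A: 6, 10, 16, 26, 42, 68, 110, 178, 288, 466, 754, 1220. Each term equals the sum of the previous two.
Track B: 9, 16, 25, 36, 49, 64, 81, 100, 121, 144, 169, 196. Consecutive squares n² from n = 3.
Position 35 → track B, term 17 = 361.

361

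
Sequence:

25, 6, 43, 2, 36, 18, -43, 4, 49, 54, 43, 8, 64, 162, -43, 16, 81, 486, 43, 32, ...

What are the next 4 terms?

100, 1458, -43, 64

Taking every 4th term gives 4 separate tracks.
Stream A: 25, 36, 49, 64, 81. The squares 5², 6², 7², ….
Stream B: 6, 18, 54, 162, 486. Geometric, ×3 each step.
Stream C: 43, -43, 43, -43, 43. Oscillating between 43 and -43.
Stream D: 2, 4, 8, 16, 32. Powers of 2.
Position 21 → stream A, term 6 = 100.
The 22nd slot belongs to stream B; its 6th term is 1458.
Position 23 falls in stream C as its term 6, giving -43.
Position 24 → stream D, term 6 = 64.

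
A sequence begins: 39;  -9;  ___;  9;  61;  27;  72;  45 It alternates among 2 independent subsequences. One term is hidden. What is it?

50

The terms cycle through 2 interleaved subsequences.
Stream A: 39, ?, 61, 72 — arithmetic, step +11.
Stream B: -9, 9, 27, 45 — linear: a_n = -27 + 18·n.
The gap is stream A's term 2; the rule gives 50.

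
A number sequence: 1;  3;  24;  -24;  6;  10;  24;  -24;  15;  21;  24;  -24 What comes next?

28

Reading positions in blocks of 4 reveals the pattern AABB — 2 tracks woven together.
Track A: 1, 3, 6, 10, 15, 21 — triangular numbers starting at T_1.
Track B: 24, -24, 24, -24, 24, -24 — alternating ±24.
Term 13 comes from track A (its 7th entry): 28.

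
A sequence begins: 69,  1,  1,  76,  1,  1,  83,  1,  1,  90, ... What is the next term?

1

Reading positions in blocks of 3 reveals the pattern ABB — 2 tracks woven together.
Stream A = 69, 76, 83, 90: linear: a_n = 62 + 7·n.
Stream B = 1, 1, 1, 1, 1, 1: constant 1.
Position 11 → stream B, term 7 = 1.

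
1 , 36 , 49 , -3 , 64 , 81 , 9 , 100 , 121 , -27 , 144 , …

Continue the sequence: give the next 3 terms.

169, 81, 196

The slot pattern repeats as ABB (period 3), so there are 2 interleaved tracks.
Track A is 1, -3, 9, -27, which is geometric, ×-3 each step.
Track B is 36, 49, 64, 81, 100, 121, 144, which is perfect squares starting at 6².
Term 12 comes from track B (its 8th entry): 169.
Term 13 comes from track A (its 5th entry): 81.
Position 14 → track B, term 9 = 196.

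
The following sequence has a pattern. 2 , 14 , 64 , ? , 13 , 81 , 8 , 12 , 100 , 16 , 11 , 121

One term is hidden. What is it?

Read the sequence 3 terms at a time; column i is its own pattern.
Stream A is 2, ?, 8, 16, which is successive powers of 2.
Stream B is 14, 13, 12, 11, which is subtracting 1 each time.
Stream C is 64, 81, 100, 121, which is the squares 8², 9², 10², ….
Stream A's pattern makes the blank 4.

4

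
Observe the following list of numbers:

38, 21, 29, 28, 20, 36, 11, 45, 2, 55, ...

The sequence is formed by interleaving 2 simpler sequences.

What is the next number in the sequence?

-7

The terms cycle through 2 interleaved subsequences.
Subsequence A: 38, 29, 20, 11, 2. Arithmetic with common difference −9.
Subsequence B: 21, 28, 36, 45, 55. Triangular numbers n(n+1)/2 for n = 6, 7, ….
The 11th slot belongs to subsequence A; its 6th term is -7.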